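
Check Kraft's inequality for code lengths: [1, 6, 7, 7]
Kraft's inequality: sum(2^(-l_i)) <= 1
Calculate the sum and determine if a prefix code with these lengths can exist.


Sum = 2^(-1) + 2^(-6) + 2^(-7) + 2^(-7)
    = 0.5 + 0.015625 + 0.0078125 + 0.0078125
    = 68/128 = 0.53125
Since 0.53125 <= 1, Kraft's inequality IS satisfied.
A prefix code with these lengths CAN exist.

Kraft sum = 0.53125. Satisfied.


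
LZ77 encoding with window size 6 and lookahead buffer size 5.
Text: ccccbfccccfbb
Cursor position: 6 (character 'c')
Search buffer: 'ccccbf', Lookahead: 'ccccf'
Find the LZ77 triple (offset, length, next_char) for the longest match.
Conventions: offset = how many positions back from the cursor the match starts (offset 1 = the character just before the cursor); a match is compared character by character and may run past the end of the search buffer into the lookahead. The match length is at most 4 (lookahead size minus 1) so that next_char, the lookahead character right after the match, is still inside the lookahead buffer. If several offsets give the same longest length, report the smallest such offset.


Try each offset into the search buffer:
  offset=1 (pos 5, char 'f'): match length 0
  offset=2 (pos 4, char 'b'): match length 0
  offset=3 (pos 3, char 'c'): match length 1
  offset=4 (pos 2, char 'c'): match length 2
  offset=5 (pos 1, char 'c'): match length 3
  offset=6 (pos 0, char 'c'): match length 4
Longest match has length 4 at offset 6.
next_char = character at position 6 + 4 = 10 -> 'f'

Best match: offset=6, length=4 (matching 'cccc' starting at position 0)
LZ77 triple: (6, 4, 'f')


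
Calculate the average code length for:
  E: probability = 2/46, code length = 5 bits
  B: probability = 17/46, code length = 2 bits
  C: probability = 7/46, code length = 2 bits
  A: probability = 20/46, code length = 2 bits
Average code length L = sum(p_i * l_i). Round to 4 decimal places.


Weighted contributions p_i * l_i:
  E: (2/46) * 5 = 10/46
  B: (17/46) * 2 = 34/46
  C: (7/46) * 2 = 14/46
  A: (20/46) * 2 = 40/46
Sum = (10 + 34 + 14 + 40)/46 = 98/46

L = 98/46 = 2.1304 bits/symbol


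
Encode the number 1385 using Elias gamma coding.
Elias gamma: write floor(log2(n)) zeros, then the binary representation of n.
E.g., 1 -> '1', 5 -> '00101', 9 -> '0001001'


num_bits = floor(log2(1385)) + 1 = 11
leading_zeros = num_bits - 1 = 10
binary(1385) = 10101101001

Elias gamma(1385) = '0000000000' + '10101101001' = 000000000010101101001 (21 bits)


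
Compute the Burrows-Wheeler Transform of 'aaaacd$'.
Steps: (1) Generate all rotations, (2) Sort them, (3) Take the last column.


Rotations (sorted):
  0: $aaaacd -> last char: d
  1: aaaacd$ -> last char: $
  2: aaacd$a -> last char: a
  3: aacd$aa -> last char: a
  4: acd$aaa -> last char: a
  5: cd$aaaa -> last char: a
  6: d$aaaac -> last char: c


BWT = d$aaaac


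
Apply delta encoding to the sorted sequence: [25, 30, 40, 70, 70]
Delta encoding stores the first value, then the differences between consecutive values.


First value: 25
Deltas:
  30 - 25 = 5
  40 - 30 = 10
  70 - 40 = 30
  70 - 70 = 0


Delta encoded: [25, 5, 10, 30, 0]


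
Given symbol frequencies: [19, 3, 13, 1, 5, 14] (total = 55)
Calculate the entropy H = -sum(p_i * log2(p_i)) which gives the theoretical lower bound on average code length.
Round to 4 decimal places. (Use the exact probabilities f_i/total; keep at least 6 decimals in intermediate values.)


Per-symbol terms -p_i * log2(p_i) with p_i = f_i/55:
  p = 19/55 = 0.345455: log2(p) = -1.533432, -p*log2(p) = 0.529731
  p = 3/55 = 0.054545: log2(p) = -4.196397, -p*log2(p) = 0.228894
  p = 13/55 = 0.236364: log2(p) = -2.080920, -p*log2(p) = 0.491854
  p = 1/55 = 0.018182: log2(p) = -5.781360, -p*log2(p) = 0.105116
  p = 5/55 = 0.090909: log2(p) = -3.459432, -p*log2(p) = 0.314494
  p = 14/55 = 0.254545: log2(p) = -1.974005, -p*log2(p) = 0.502474
H = 0.529731 + 0.228894 + 0.491854 + 0.105116 + 0.314494 + 0.502474 = 2.172563

H = 2.1726 bits/symbol


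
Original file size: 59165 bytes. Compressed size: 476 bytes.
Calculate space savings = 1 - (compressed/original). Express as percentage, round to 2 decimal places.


ratio = compressed/original = 476/59165 = 0.008045
savings = 1 - ratio = 1 - 0.008045 = 0.991955
as a percentage: 0.991955 * 100 = 99.2%

Space savings = 1 - 476/59165 = 99.2%


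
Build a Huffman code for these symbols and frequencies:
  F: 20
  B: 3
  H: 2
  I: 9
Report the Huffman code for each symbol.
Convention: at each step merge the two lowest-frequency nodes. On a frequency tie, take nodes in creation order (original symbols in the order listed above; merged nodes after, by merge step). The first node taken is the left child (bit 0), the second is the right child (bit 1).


Huffman tree construction:
Step 1: Merge H(2) + B(3) = 5
Step 2: Merge (H+B)(5) + I(9) = 14
Step 3: Merge ((H+B)+I)(14) + F(20) = 34
Read each symbol's code off the tree from the root (left child = 0, right child = 1).

Codes:
  F: 1 (length 1)
  B: 001 (length 3)
  H: 000 (length 3)
  I: 01 (length 2)
Average code length: 53/34 = 1.5588 bits/symbol


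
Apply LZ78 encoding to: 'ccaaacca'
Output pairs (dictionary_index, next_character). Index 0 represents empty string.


LZ78 encoding steps:
Dictionary: {0: ''}
Step 1: w='' (idx 0), next='c' -> output (0, 'c'), add 'c' as idx 1
Step 2: w='c' (idx 1), next='a' -> output (1, 'a'), add 'ca' as idx 2
Step 3: w='' (idx 0), next='a' -> output (0, 'a'), add 'a' as idx 3
Step 4: w='a' (idx 3), next='c' -> output (3, 'c'), add 'ac' as idx 4
Step 5: w='ca' (idx 2), end of input -> output (2, '')


Encoded: [(0, 'c'), (1, 'a'), (0, 'a'), (3, 'c'), (2, '')]


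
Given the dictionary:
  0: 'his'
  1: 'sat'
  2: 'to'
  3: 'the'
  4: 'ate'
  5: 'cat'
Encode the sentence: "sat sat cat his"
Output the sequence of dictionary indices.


Look up each word in the dictionary:
  'sat' -> 1
  'sat' -> 1
  'cat' -> 5
  'his' -> 0

Encoded: [1, 1, 5, 0]


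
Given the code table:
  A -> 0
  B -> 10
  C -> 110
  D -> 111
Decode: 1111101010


Decoding:
111 -> D
110 -> C
10 -> B
10 -> B


Result: DCBB


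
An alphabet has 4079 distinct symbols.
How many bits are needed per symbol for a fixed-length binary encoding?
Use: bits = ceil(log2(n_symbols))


log2(4079) = 11.994
Bracket: 2^11 = 2048 < 4079 <= 2^12 = 4096
So ceil(log2(4079)) = 12

bits = ceil(log2(4079)) = ceil(11.994) = 12 bits


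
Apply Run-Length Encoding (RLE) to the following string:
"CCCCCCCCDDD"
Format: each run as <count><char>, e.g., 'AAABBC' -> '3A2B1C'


Scanning runs left to right:
  i=0: run of 'C' x 8 -> '8C'
  i=8: run of 'D' x 3 -> '3D'

RLE = 8C3D


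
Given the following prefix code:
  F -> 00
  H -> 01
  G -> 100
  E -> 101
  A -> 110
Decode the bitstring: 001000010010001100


Decoding step by step:
Bits 00 -> F
Bits 100 -> G
Bits 00 -> F
Bits 100 -> G
Bits 100 -> G
Bits 01 -> H
Bits 100 -> G


Decoded message: FGFGGHG


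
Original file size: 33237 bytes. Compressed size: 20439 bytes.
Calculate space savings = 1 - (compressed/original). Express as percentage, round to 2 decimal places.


ratio = compressed/original = 20439/33237 = 0.614947
savings = 1 - ratio = 1 - 0.614947 = 0.385053
as a percentage: 0.385053 * 100 = 38.51%

Space savings = 1 - 20439/33237 = 38.51%


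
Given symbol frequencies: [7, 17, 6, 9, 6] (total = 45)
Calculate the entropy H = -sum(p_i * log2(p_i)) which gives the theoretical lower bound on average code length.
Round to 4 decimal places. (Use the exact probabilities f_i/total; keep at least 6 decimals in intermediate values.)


Per-symbol terms -p_i * log2(p_i) with p_i = f_i/45:
  p = 7/45 = 0.155556: log2(p) = -2.684498, -p*log2(p) = 0.417589
  p = 17/45 = 0.377778: log2(p) = -1.404390, -p*log2(p) = 0.530547
  p = 6/45 = 0.133333: log2(p) = -2.906891, -p*log2(p) = 0.387585
  p = 9/45 = 0.200000: log2(p) = -2.321928, -p*log2(p) = 0.464386
  p = 6/45 = 0.133333: log2(p) = -2.906891, -p*log2(p) = 0.387585
H = 0.417589 + 0.530547 + 0.387585 + 0.464386 + 0.387585 = 2.187692

H = 2.1877 bits/symbol


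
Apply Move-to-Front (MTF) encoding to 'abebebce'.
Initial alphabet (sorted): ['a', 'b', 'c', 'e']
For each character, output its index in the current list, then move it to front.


MTF encoding:
'a': index 0 in ['a', 'b', 'c', 'e'] -> ['a', 'b', 'c', 'e']
'b': index 1 in ['a', 'b', 'c', 'e'] -> ['b', 'a', 'c', 'e']
'e': index 3 in ['b', 'a', 'c', 'e'] -> ['e', 'b', 'a', 'c']
'b': index 1 in ['e', 'b', 'a', 'c'] -> ['b', 'e', 'a', 'c']
'e': index 1 in ['b', 'e', 'a', 'c'] -> ['e', 'b', 'a', 'c']
'b': index 1 in ['e', 'b', 'a', 'c'] -> ['b', 'e', 'a', 'c']
'c': index 3 in ['b', 'e', 'a', 'c'] -> ['c', 'b', 'e', 'a']
'e': index 2 in ['c', 'b', 'e', 'a'] -> ['e', 'c', 'b', 'a']


Output: [0, 1, 3, 1, 1, 1, 3, 2]


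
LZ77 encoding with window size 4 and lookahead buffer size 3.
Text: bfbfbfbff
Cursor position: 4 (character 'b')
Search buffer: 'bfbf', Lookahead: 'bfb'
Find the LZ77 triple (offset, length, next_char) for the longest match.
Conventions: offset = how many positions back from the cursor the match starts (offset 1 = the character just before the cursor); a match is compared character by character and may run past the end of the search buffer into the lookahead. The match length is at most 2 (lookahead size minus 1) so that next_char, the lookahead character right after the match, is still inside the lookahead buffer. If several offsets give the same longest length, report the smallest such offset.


Try each offset into the search buffer:
  offset=1 (pos 3, char 'f'): match length 0
  offset=2 (pos 2, char 'b'): match length 2
  offset=3 (pos 1, char 'f'): match length 0
  offset=4 (pos 0, char 'b'): match length 2
Longest match has length 2, found at offsets 2, 4; take the smallest, offset 2.
next_char = character at position 4 + 2 = 6 -> 'b'

Best match: offset=2, length=2 (matching 'bf' starting at position 2)
LZ77 triple: (2, 2, 'b')


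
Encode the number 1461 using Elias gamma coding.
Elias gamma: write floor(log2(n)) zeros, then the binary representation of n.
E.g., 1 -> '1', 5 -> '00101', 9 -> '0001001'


num_bits = floor(log2(1461)) + 1 = 11
leading_zeros = num_bits - 1 = 10
binary(1461) = 10110110101

Elias gamma(1461) = '0000000000' + '10110110101' = 000000000010110110101 (21 bits)


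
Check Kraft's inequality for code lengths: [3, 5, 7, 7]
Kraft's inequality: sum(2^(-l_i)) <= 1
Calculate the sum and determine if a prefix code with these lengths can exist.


Sum = 2^(-3) + 2^(-5) + 2^(-7) + 2^(-7)
    = 0.125 + 0.03125 + 0.0078125 + 0.0078125
    = 22/128 = 0.171875
Since 0.171875 <= 1, Kraft's inequality IS satisfied.
A prefix code with these lengths CAN exist.

Kraft sum = 0.171875. Satisfied.


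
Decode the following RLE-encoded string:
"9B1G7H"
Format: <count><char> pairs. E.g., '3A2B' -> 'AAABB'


Expanding each <count><char> pair:
  9B -> 'BBBBBBBBB'
  1G -> 'G'
  7H -> 'HHHHHHH'

Decoded = BBBBBBBBBGHHHHHHH


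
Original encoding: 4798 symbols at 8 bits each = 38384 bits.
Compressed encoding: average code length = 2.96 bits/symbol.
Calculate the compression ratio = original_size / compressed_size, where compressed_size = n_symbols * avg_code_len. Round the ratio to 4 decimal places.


original_size = n_symbols * orig_bits = 4798 * 8 = 38384 bits
compressed_size = n_symbols * avg_code_len = 4798 * 2.96 = 14202.08 bits
ratio = original_size / compressed_size = 38384 / 14202.08 = 2.7027

Compression ratio = 2.7027


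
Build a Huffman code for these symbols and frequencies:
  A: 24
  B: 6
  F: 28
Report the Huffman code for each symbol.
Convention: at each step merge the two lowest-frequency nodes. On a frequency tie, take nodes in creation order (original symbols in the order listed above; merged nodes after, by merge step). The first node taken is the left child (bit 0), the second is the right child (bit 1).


Huffman tree construction:
Step 1: Merge B(6) + A(24) = 30
Step 2: Merge F(28) + (B+A)(30) = 58
Read each symbol's code off the tree from the root (left child = 0, right child = 1).

Codes:
  A: 11 (length 2)
  B: 10 (length 2)
  F: 0 (length 1)
Average code length: 88/58 = 1.5172 bits/symbol


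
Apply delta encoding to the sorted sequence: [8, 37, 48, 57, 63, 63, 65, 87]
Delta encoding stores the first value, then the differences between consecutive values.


First value: 8
Deltas:
  37 - 8 = 29
  48 - 37 = 11
  57 - 48 = 9
  63 - 57 = 6
  63 - 63 = 0
  65 - 63 = 2
  87 - 65 = 22


Delta encoded: [8, 29, 11, 9, 6, 0, 2, 22]


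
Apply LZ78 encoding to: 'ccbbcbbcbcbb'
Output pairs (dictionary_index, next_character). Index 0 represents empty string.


LZ78 encoding steps:
Dictionary: {0: ''}
Step 1: w='' (idx 0), next='c' -> output (0, 'c'), add 'c' as idx 1
Step 2: w='c' (idx 1), next='b' -> output (1, 'b'), add 'cb' as idx 2
Step 3: w='' (idx 0), next='b' -> output (0, 'b'), add 'b' as idx 3
Step 4: w='cb' (idx 2), next='b' -> output (2, 'b'), add 'cbb' as idx 4
Step 5: w='cb' (idx 2), next='c' -> output (2, 'c'), add 'cbc' as idx 5
Step 6: w='b' (idx 3), next='b' -> output (3, 'b'), add 'bb' as idx 6


Encoded: [(0, 'c'), (1, 'b'), (0, 'b'), (2, 'b'), (2, 'c'), (3, 'b')]


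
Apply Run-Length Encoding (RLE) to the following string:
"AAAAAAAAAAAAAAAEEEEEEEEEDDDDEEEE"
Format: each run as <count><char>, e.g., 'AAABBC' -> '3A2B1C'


Scanning runs left to right:
  i=0: run of 'A' x 15 -> '15A'
  i=15: run of 'E' x 9 -> '9E'
  i=24: run of 'D' x 4 -> '4D'
  i=28: run of 'E' x 4 -> '4E'

RLE = 15A9E4D4E


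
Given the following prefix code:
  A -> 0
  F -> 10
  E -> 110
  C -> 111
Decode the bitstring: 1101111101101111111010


Decoding step by step:
Bits 110 -> E
Bits 111 -> C
Bits 110 -> E
Bits 110 -> E
Bits 111 -> C
Bits 111 -> C
Bits 10 -> F
Bits 10 -> F


Decoded message: ECEECCFF


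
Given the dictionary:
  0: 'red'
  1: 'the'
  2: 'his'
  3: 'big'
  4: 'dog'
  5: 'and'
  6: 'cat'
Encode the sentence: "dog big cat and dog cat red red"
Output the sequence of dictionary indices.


Look up each word in the dictionary:
  'dog' -> 4
  'big' -> 3
  'cat' -> 6
  'and' -> 5
  'dog' -> 4
  'cat' -> 6
  'red' -> 0
  'red' -> 0

Encoded: [4, 3, 6, 5, 4, 6, 0, 0]


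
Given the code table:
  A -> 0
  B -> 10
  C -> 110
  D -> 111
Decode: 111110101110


Decoding:
111 -> D
110 -> C
10 -> B
111 -> D
0 -> A


Result: DCBDA


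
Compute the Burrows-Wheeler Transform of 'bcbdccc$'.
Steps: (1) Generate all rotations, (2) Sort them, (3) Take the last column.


Rotations (sorted):
  0: $bcbdccc -> last char: c
  1: bcbdccc$ -> last char: $
  2: bdccc$bc -> last char: c
  3: c$bcbdcc -> last char: c
  4: cbdccc$b -> last char: b
  5: cc$bcbdc -> last char: c
  6: ccc$bcbd -> last char: d
  7: dccc$bcb -> last char: b


BWT = c$ccbcdb


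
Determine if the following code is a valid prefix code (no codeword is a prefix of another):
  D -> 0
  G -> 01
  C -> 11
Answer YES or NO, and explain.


Checking each pair (does one codeword prefix another?):
  D='0' vs G='01': prefix -- VIOLATION

NO -- this is NOT a valid prefix code. D (0) is a prefix of G (01).


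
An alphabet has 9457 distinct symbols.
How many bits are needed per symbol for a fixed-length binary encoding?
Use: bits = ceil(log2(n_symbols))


log2(9457) = 13.2072
Bracket: 2^13 = 8192 < 9457 <= 2^14 = 16384
So ceil(log2(9457)) = 14

bits = ceil(log2(9457)) = ceil(13.2072) = 14 bits


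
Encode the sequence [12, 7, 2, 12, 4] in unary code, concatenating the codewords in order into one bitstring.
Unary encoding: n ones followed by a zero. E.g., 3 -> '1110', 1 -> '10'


Encode each number as n ones followed by a terminating 0:
  12 -> 1111111111110 (13 bits)
  7 -> 11111110 (8 bits)
  2 -> 110 (3 bits)
  12 -> 1111111111110 (13 bits)
  4 -> 11110 (5 bits)
Total length = 13 + 8 + 3 + 13 + 5 = 42 bits.

Unary([12, 7, 2, 12, 4]) = 111111111111011111110110111111111111011110 (42 bits)


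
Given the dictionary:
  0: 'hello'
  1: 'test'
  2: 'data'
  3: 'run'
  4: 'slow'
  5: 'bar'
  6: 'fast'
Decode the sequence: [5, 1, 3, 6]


Look up each index in the dictionary:
  5 -> 'bar'
  1 -> 'test'
  3 -> 'run'
  6 -> 'fast'

Decoded: "bar test run fast"


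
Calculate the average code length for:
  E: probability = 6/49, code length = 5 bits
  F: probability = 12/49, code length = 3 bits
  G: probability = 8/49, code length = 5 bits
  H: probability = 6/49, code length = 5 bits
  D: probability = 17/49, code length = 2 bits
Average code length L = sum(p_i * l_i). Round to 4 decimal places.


Weighted contributions p_i * l_i:
  E: (6/49) * 5 = 30/49
  F: (12/49) * 3 = 36/49
  G: (8/49) * 5 = 40/49
  H: (6/49) * 5 = 30/49
  D: (17/49) * 2 = 34/49
Sum = (30 + 36 + 40 + 30 + 34)/49 = 170/49

L = 170/49 = 3.4694 bits/symbol


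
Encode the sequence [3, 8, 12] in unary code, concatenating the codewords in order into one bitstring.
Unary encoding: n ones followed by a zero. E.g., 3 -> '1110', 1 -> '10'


Encode each number as n ones followed by a terminating 0:
  3 -> 1110 (4 bits)
  8 -> 111111110 (9 bits)
  12 -> 1111111111110 (13 bits)
Total length = 4 + 9 + 13 = 26 bits.

Unary([3, 8, 12]) = 11101111111101111111111110 (26 bits)


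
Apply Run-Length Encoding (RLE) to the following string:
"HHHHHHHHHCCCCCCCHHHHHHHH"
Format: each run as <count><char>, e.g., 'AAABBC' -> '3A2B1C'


Scanning runs left to right:
  i=0: run of 'H' x 9 -> '9H'
  i=9: run of 'C' x 7 -> '7C'
  i=16: run of 'H' x 8 -> '8H'

RLE = 9H7C8H


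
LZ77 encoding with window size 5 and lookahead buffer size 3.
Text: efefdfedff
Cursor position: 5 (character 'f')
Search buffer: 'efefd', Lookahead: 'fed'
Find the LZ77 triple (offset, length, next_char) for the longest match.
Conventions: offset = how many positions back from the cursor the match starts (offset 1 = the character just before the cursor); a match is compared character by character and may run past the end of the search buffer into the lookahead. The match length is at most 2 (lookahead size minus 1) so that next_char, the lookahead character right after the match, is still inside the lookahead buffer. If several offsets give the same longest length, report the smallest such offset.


Try each offset into the search buffer:
  offset=1 (pos 4, char 'd'): match length 0
  offset=2 (pos 3, char 'f'): match length 1
  offset=3 (pos 2, char 'e'): match length 0
  offset=4 (pos 1, char 'f'): match length 2
  offset=5 (pos 0, char 'e'): match length 0
Longest match has length 2 at offset 4.
next_char = character at position 5 + 2 = 7 -> 'd'

Best match: offset=4, length=2 (matching 'fe' starting at position 1)
LZ77 triple: (4, 2, 'd')


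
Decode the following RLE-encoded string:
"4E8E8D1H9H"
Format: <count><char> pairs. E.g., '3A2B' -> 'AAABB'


Expanding each <count><char> pair:
  4E -> 'EEEE'
  8E -> 'EEEEEEEE'
  8D -> 'DDDDDDDD'
  1H -> 'H'
  9H -> 'HHHHHHHHH'

Decoded = EEEEEEEEEEEEDDDDDDDDHHHHHHHHHH


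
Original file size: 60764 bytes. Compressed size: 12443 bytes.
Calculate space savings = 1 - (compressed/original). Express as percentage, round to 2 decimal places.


ratio = compressed/original = 12443/60764 = 0.204776
savings = 1 - ratio = 1 - 0.204776 = 0.795224
as a percentage: 0.795224 * 100 = 79.52%

Space savings = 1 - 12443/60764 = 79.52%


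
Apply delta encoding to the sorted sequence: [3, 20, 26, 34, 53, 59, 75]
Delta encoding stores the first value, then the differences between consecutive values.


First value: 3
Deltas:
  20 - 3 = 17
  26 - 20 = 6
  34 - 26 = 8
  53 - 34 = 19
  59 - 53 = 6
  75 - 59 = 16


Delta encoded: [3, 17, 6, 8, 19, 6, 16]


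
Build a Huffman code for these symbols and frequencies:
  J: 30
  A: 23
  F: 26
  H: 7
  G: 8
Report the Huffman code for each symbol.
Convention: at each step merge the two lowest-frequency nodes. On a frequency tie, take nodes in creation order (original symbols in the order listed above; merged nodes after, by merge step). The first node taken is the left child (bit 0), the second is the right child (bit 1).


Huffman tree construction:
Step 1: Merge H(7) + G(8) = 15
Step 2: Merge (H+G)(15) + A(23) = 38
Step 3: Merge F(26) + J(30) = 56
Step 4: Merge ((H+G)+A)(38) + (F+J)(56) = 94
Read each symbol's code off the tree from the root (left child = 0, right child = 1).

Codes:
  J: 11 (length 2)
  A: 01 (length 2)
  F: 10 (length 2)
  H: 000 (length 3)
  G: 001 (length 3)
Average code length: 203/94 = 2.1596 bits/symbol


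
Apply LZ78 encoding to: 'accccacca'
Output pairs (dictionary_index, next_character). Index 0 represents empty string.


LZ78 encoding steps:
Dictionary: {0: ''}
Step 1: w='' (idx 0), next='a' -> output (0, 'a'), add 'a' as idx 1
Step 2: w='' (idx 0), next='c' -> output (0, 'c'), add 'c' as idx 2
Step 3: w='c' (idx 2), next='c' -> output (2, 'c'), add 'cc' as idx 3
Step 4: w='c' (idx 2), next='a' -> output (2, 'a'), add 'ca' as idx 4
Step 5: w='cc' (idx 3), next='a' -> output (3, 'a'), add 'cca' as idx 5


Encoded: [(0, 'a'), (0, 'c'), (2, 'c'), (2, 'a'), (3, 'a')]


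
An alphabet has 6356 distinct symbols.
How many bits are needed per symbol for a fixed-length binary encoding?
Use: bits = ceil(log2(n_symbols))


log2(6356) = 12.6339
Bracket: 2^12 = 4096 < 6356 <= 2^13 = 8192
So ceil(log2(6356)) = 13

bits = ceil(log2(6356)) = ceil(12.6339) = 13 bits


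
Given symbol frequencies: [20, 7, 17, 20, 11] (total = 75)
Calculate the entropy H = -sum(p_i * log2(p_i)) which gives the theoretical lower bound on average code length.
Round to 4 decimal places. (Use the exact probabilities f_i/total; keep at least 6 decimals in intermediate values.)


Per-symbol terms -p_i * log2(p_i) with p_i = f_i/75:
  p = 20/75 = 0.266667: log2(p) = -1.906891, -p*log2(p) = 0.508504
  p = 7/75 = 0.093333: log2(p) = -3.421464, -p*log2(p) = 0.319337
  p = 17/75 = 0.226667: log2(p) = -2.141356, -p*log2(p) = 0.485374
  p = 20/75 = 0.266667: log2(p) = -1.906891, -p*log2(p) = 0.508504
  p = 11/75 = 0.146667: log2(p) = -2.769387, -p*log2(p) = 0.406177
H = 0.508504 + 0.319337 + 0.485374 + 0.508504 + 0.406177 = 2.227896

H = 2.2279 bits/symbol


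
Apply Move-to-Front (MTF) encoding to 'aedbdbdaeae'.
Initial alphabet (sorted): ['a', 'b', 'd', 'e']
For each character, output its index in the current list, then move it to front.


MTF encoding:
'a': index 0 in ['a', 'b', 'd', 'e'] -> ['a', 'b', 'd', 'e']
'e': index 3 in ['a', 'b', 'd', 'e'] -> ['e', 'a', 'b', 'd']
'd': index 3 in ['e', 'a', 'b', 'd'] -> ['d', 'e', 'a', 'b']
'b': index 3 in ['d', 'e', 'a', 'b'] -> ['b', 'd', 'e', 'a']
'd': index 1 in ['b', 'd', 'e', 'a'] -> ['d', 'b', 'e', 'a']
'b': index 1 in ['d', 'b', 'e', 'a'] -> ['b', 'd', 'e', 'a']
'd': index 1 in ['b', 'd', 'e', 'a'] -> ['d', 'b', 'e', 'a']
'a': index 3 in ['d', 'b', 'e', 'a'] -> ['a', 'd', 'b', 'e']
'e': index 3 in ['a', 'd', 'b', 'e'] -> ['e', 'a', 'd', 'b']
'a': index 1 in ['e', 'a', 'd', 'b'] -> ['a', 'e', 'd', 'b']
'e': index 1 in ['a', 'e', 'd', 'b'] -> ['e', 'a', 'd', 'b']


Output: [0, 3, 3, 3, 1, 1, 1, 3, 3, 1, 1]


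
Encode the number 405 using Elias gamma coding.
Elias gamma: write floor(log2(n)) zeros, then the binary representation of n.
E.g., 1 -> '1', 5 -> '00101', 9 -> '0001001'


num_bits = floor(log2(405)) + 1 = 9
leading_zeros = num_bits - 1 = 8
binary(405) = 110010101

Elias gamma(405) = '00000000' + '110010101' = 00000000110010101 (17 bits)


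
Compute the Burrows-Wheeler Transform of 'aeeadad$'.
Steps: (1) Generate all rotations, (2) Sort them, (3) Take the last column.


Rotations (sorted):
  0: $aeeadad -> last char: d
  1: ad$aeead -> last char: d
  2: adad$aee -> last char: e
  3: aeeadad$ -> last char: $
  4: d$aeeada -> last char: a
  5: dad$aeea -> last char: a
  6: eadad$ae -> last char: e
  7: eeadad$a -> last char: a


BWT = dde$aaea


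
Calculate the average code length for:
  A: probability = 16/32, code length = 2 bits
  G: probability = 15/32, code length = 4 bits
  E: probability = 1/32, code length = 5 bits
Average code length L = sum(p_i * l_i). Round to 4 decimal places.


Weighted contributions p_i * l_i:
  A: (16/32) * 2 = 32/32
  G: (15/32) * 4 = 60/32
  E: (1/32) * 5 = 5/32
Sum = (32 + 60 + 5)/32 = 97/32

L = 97/32 = 3.0313 bits/symbol


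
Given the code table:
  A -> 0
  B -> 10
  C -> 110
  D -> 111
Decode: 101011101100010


Decoding:
10 -> B
10 -> B
111 -> D
0 -> A
110 -> C
0 -> A
0 -> A
10 -> B


Result: BBDACAAB


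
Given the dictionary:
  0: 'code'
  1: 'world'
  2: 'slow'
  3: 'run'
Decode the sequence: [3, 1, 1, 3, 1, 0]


Look up each index in the dictionary:
  3 -> 'run'
  1 -> 'world'
  1 -> 'world'
  3 -> 'run'
  1 -> 'world'
  0 -> 'code'

Decoded: "run world world run world code"


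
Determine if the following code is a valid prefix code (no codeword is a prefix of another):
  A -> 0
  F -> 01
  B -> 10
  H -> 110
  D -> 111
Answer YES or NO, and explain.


Checking each pair (does one codeword prefix another?):
  A='0' vs F='01': prefix -- VIOLATION

NO -- this is NOT a valid prefix code. A (0) is a prefix of F (01).


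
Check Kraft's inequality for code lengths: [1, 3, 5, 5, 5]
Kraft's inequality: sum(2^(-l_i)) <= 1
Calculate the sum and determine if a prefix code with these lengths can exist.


Sum = 2^(-1) + 2^(-3) + 2^(-5) + 2^(-5) + 2^(-5)
    = 0.5 + 0.125 + 0.03125 + 0.03125 + 0.03125
    = 23/32 = 0.71875
Since 0.71875 <= 1, Kraft's inequality IS satisfied.
A prefix code with these lengths CAN exist.

Kraft sum = 0.71875. Satisfied.


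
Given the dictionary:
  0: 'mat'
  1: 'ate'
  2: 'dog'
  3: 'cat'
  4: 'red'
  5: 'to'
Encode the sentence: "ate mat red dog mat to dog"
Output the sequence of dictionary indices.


Look up each word in the dictionary:
  'ate' -> 1
  'mat' -> 0
  'red' -> 4
  'dog' -> 2
  'mat' -> 0
  'to' -> 5
  'dog' -> 2

Encoded: [1, 0, 4, 2, 0, 5, 2]


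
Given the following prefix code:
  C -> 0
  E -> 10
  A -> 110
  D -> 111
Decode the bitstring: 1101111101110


Decoding step by step:
Bits 110 -> A
Bits 111 -> D
Bits 110 -> A
Bits 111 -> D
Bits 0 -> C


Decoded message: ADADC


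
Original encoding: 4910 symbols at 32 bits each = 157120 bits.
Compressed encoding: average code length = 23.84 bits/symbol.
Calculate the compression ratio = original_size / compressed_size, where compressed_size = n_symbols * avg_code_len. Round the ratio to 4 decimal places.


original_size = n_symbols * orig_bits = 4910 * 32 = 157120 bits
compressed_size = n_symbols * avg_code_len = 4910 * 23.84 = 117054.4 bits
ratio = original_size / compressed_size = 157120 / 117054.4 = 1.3423

Compression ratio = 1.3423


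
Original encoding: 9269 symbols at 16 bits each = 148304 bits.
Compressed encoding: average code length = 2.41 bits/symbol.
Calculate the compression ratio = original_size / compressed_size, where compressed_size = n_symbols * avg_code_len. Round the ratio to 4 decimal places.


original_size = n_symbols * orig_bits = 9269 * 16 = 148304 bits
compressed_size = n_symbols * avg_code_len = 9269 * 2.41 = 22338.29 bits
ratio = original_size / compressed_size = 148304 / 22338.29 = 6.639

Compression ratio = 6.639


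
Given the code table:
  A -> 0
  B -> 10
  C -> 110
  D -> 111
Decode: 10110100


Decoding:
10 -> B
110 -> C
10 -> B
0 -> A


Result: BCBA


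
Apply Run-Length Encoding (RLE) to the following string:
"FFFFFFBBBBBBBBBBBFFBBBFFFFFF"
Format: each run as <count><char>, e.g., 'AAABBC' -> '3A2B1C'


Scanning runs left to right:
  i=0: run of 'F' x 6 -> '6F'
  i=6: run of 'B' x 11 -> '11B'
  i=17: run of 'F' x 2 -> '2F'
  i=19: run of 'B' x 3 -> '3B'
  i=22: run of 'F' x 6 -> '6F'

RLE = 6F11B2F3B6F


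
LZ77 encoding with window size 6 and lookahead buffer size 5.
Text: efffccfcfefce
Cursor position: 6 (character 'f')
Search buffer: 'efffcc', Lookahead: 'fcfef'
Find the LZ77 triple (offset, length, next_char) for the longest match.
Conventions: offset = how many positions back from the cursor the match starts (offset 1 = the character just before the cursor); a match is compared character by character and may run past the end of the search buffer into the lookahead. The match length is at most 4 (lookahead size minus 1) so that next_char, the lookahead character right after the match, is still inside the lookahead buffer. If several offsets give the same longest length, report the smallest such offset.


Try each offset into the search buffer:
  offset=1 (pos 5, char 'c'): match length 0
  offset=2 (pos 4, char 'c'): match length 0
  offset=3 (pos 3, char 'f'): match length 2
  offset=4 (pos 2, char 'f'): match length 1
  offset=5 (pos 1, char 'f'): match length 1
  offset=6 (pos 0, char 'e'): match length 0
Longest match has length 2 at offset 3.
next_char = character at position 6 + 2 = 8 -> 'f'

Best match: offset=3, length=2 (matching 'fc' starting at position 3)
LZ77 triple: (3, 2, 'f')


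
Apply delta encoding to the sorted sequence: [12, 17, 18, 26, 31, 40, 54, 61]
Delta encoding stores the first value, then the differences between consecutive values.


First value: 12
Deltas:
  17 - 12 = 5
  18 - 17 = 1
  26 - 18 = 8
  31 - 26 = 5
  40 - 31 = 9
  54 - 40 = 14
  61 - 54 = 7


Delta encoded: [12, 5, 1, 8, 5, 9, 14, 7]


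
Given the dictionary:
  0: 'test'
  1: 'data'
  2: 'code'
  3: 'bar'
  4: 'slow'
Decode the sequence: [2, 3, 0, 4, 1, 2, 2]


Look up each index in the dictionary:
  2 -> 'code'
  3 -> 'bar'
  0 -> 'test'
  4 -> 'slow'
  1 -> 'data'
  2 -> 'code'
  2 -> 'code'

Decoded: "code bar test slow data code code"


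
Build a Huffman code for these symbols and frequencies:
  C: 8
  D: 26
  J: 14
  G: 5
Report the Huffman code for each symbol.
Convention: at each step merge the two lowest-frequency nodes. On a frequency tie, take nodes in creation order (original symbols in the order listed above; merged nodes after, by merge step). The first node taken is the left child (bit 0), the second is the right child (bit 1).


Huffman tree construction:
Step 1: Merge G(5) + C(8) = 13
Step 2: Merge (G+C)(13) + J(14) = 27
Step 3: Merge D(26) + ((G+C)+J)(27) = 53
Read each symbol's code off the tree from the root (left child = 0, right child = 1).

Codes:
  C: 101 (length 3)
  D: 0 (length 1)
  J: 11 (length 2)
  G: 100 (length 3)
Average code length: 93/53 = 1.7547 bits/symbol


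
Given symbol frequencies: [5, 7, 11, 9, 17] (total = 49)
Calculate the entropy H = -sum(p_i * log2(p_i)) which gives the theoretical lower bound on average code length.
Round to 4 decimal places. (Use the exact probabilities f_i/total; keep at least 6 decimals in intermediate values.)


Per-symbol terms -p_i * log2(p_i) with p_i = f_i/49:
  p = 5/49 = 0.102041: log2(p) = -3.292782, -p*log2(p) = 0.335998
  p = 7/49 = 0.142857: log2(p) = -2.807355, -p*log2(p) = 0.401051
  p = 11/49 = 0.224490: log2(p) = -2.155278, -p*log2(p) = 0.483838
  p = 9/49 = 0.183673: log2(p) = -2.444785, -p*log2(p) = 0.449042
  p = 17/49 = 0.346939: log2(p) = -1.527247, -p*log2(p) = 0.529861
H = 0.335998 + 0.401051 + 0.483838 + 0.449042 + 0.529861 = 2.199790

H = 2.1998 bits/symbol


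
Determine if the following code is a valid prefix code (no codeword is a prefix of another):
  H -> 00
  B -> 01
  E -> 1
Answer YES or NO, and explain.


Checking each pair (does one codeword prefix another?):
  H='00' vs B='01': no prefix
  H='00' vs E='1': no prefix
  B='01' vs H='00': no prefix
  B='01' vs E='1': no prefix
  E='1' vs H='00': no prefix
  E='1' vs B='01': no prefix
No violation found over all pairs.

YES -- this is a valid prefix code. No codeword is a prefix of any other codeword.


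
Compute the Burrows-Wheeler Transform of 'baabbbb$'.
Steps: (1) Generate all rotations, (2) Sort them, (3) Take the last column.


Rotations (sorted):
  0: $baabbbb -> last char: b
  1: aabbbb$b -> last char: b
  2: abbbb$ba -> last char: a
  3: b$baabbb -> last char: b
  4: baabbbb$ -> last char: $
  5: bb$baabb -> last char: b
  6: bbb$baab -> last char: b
  7: bbbb$baa -> last char: a


BWT = bbab$bba


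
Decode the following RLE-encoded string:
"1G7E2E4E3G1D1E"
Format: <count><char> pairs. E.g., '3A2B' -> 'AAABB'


Expanding each <count><char> pair:
  1G -> 'G'
  7E -> 'EEEEEEE'
  2E -> 'EE'
  4E -> 'EEEE'
  3G -> 'GGG'
  1D -> 'D'
  1E -> 'E'

Decoded = GEEEEEEEEEEEEEGGGDE


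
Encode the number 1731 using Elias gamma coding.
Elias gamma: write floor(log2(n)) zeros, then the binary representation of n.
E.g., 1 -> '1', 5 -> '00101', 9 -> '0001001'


num_bits = floor(log2(1731)) + 1 = 11
leading_zeros = num_bits - 1 = 10
binary(1731) = 11011000011

Elias gamma(1731) = '0000000000' + '11011000011' = 000000000011011000011 (21 bits)


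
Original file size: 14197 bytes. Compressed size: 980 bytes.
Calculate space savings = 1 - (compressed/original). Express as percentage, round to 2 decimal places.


ratio = compressed/original = 980/14197 = 0.069029
savings = 1 - ratio = 1 - 0.069029 = 0.930971
as a percentage: 0.930971 * 100 = 93.1%

Space savings = 1 - 980/14197 = 93.1%


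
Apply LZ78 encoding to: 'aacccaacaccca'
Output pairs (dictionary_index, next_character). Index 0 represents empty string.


LZ78 encoding steps:
Dictionary: {0: ''}
Step 1: w='' (idx 0), next='a' -> output (0, 'a'), add 'a' as idx 1
Step 2: w='a' (idx 1), next='c' -> output (1, 'c'), add 'ac' as idx 2
Step 3: w='' (idx 0), next='c' -> output (0, 'c'), add 'c' as idx 3
Step 4: w='c' (idx 3), next='a' -> output (3, 'a'), add 'ca' as idx 4
Step 5: w='ac' (idx 2), next='a' -> output (2, 'a'), add 'aca' as idx 5
Step 6: w='c' (idx 3), next='c' -> output (3, 'c'), add 'cc' as idx 6
Step 7: w='ca' (idx 4), end of input -> output (4, '')


Encoded: [(0, 'a'), (1, 'c'), (0, 'c'), (3, 'a'), (2, 'a'), (3, 'c'), (4, '')]


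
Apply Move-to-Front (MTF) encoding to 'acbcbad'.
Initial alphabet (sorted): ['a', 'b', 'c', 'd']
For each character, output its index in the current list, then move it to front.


MTF encoding:
'a': index 0 in ['a', 'b', 'c', 'd'] -> ['a', 'b', 'c', 'd']
'c': index 2 in ['a', 'b', 'c', 'd'] -> ['c', 'a', 'b', 'd']
'b': index 2 in ['c', 'a', 'b', 'd'] -> ['b', 'c', 'a', 'd']
'c': index 1 in ['b', 'c', 'a', 'd'] -> ['c', 'b', 'a', 'd']
'b': index 1 in ['c', 'b', 'a', 'd'] -> ['b', 'c', 'a', 'd']
'a': index 2 in ['b', 'c', 'a', 'd'] -> ['a', 'b', 'c', 'd']
'd': index 3 in ['a', 'b', 'c', 'd'] -> ['d', 'a', 'b', 'c']


Output: [0, 2, 2, 1, 1, 2, 3]


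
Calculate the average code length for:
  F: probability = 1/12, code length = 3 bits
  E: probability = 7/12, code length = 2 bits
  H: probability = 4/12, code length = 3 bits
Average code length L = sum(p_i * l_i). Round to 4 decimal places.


Weighted contributions p_i * l_i:
  F: (1/12) * 3 = 3/12
  E: (7/12) * 2 = 14/12
  H: (4/12) * 3 = 12/12
Sum = (3 + 14 + 12)/12 = 29/12

L = 29/12 = 2.4167 bits/symbol


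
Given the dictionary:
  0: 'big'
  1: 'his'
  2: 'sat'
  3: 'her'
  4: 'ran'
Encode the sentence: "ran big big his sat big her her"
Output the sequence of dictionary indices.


Look up each word in the dictionary:
  'ran' -> 4
  'big' -> 0
  'big' -> 0
  'his' -> 1
  'sat' -> 2
  'big' -> 0
  'her' -> 3
  'her' -> 3

Encoded: [4, 0, 0, 1, 2, 0, 3, 3]


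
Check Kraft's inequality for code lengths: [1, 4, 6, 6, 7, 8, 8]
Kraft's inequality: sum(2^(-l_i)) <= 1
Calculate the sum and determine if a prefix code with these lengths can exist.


Sum = 2^(-1) + 2^(-4) + 2^(-6) + 2^(-6) + 2^(-7) + 2^(-8) + 2^(-8)
    = 0.5 + 0.0625 + 0.015625 + 0.015625 + 0.0078125 + 0.00390625 + 0.00390625
    = 156/256 = 0.609375
Since 0.609375 <= 1, Kraft's inequality IS satisfied.
A prefix code with these lengths CAN exist.

Kraft sum = 0.609375. Satisfied.


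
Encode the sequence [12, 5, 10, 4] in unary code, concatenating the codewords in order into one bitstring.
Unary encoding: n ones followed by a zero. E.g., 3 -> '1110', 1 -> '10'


Encode each number as n ones followed by a terminating 0:
  12 -> 1111111111110 (13 bits)
  5 -> 111110 (6 bits)
  10 -> 11111111110 (11 bits)
  4 -> 11110 (5 bits)
Total length = 13 + 6 + 11 + 5 = 35 bits.

Unary([12, 5, 10, 4]) = 11111111111101111101111111111011110 (35 bits)


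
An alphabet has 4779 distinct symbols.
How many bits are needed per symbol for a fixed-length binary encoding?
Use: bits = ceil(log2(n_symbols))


log2(4779) = 12.2225
Bracket: 2^12 = 4096 < 4779 <= 2^13 = 8192
So ceil(log2(4779)) = 13

bits = ceil(log2(4779)) = ceil(12.2225) = 13 bits


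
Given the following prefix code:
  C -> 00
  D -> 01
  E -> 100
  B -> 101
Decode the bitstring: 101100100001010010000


Decoding step by step:
Bits 101 -> B
Bits 100 -> E
Bits 100 -> E
Bits 00 -> C
Bits 101 -> B
Bits 00 -> C
Bits 100 -> E
Bits 00 -> C


Decoded message: BEECBCEC


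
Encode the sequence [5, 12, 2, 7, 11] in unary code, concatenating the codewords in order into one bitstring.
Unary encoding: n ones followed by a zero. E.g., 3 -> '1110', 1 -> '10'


Encode each number as n ones followed by a terminating 0:
  5 -> 111110 (6 bits)
  12 -> 1111111111110 (13 bits)
  2 -> 110 (3 bits)
  7 -> 11111110 (8 bits)
  11 -> 111111111110 (12 bits)
Total length = 6 + 13 + 3 + 8 + 12 = 42 bits.

Unary([5, 12, 2, 7, 11]) = 111110111111111111011011111110111111111110 (42 bits)


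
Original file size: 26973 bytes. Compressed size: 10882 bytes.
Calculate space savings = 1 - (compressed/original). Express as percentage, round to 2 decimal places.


ratio = compressed/original = 10882/26973 = 0.40344
savings = 1 - ratio = 1 - 0.40344 = 0.59656
as a percentage: 0.59656 * 100 = 59.66%

Space savings = 1 - 10882/26973 = 59.66%


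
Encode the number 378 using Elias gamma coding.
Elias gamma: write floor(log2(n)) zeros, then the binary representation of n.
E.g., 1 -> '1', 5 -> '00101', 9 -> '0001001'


num_bits = floor(log2(378)) + 1 = 9
leading_zeros = num_bits - 1 = 8
binary(378) = 101111010

Elias gamma(378) = '00000000' + '101111010' = 00000000101111010 (17 bits)


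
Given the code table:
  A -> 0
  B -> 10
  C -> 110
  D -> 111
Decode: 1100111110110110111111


Decoding:
110 -> C
0 -> A
111 -> D
110 -> C
110 -> C
110 -> C
111 -> D
111 -> D


Result: CADCCCDD


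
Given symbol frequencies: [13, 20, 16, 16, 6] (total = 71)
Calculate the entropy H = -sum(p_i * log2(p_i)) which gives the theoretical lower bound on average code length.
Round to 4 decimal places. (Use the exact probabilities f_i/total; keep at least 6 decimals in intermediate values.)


Per-symbol terms -p_i * log2(p_i) with p_i = f_i/71:
  p = 13/71 = 0.183099: log2(p) = -2.449307, -p*log2(p) = 0.448465
  p = 20/71 = 0.281690: log2(p) = -1.827819, -p*log2(p) = 0.514879
  p = 16/71 = 0.225352: log2(p) = -2.149747, -p*log2(p) = 0.484450
  p = 16/71 = 0.225352: log2(p) = -2.149747, -p*log2(p) = 0.484450
  p = 6/71 = 0.084507: log2(p) = -3.564785, -p*log2(p) = 0.301249
H = 0.448465 + 0.514879 + 0.484450 + 0.484450 + 0.301249 = 2.233493

H = 2.2335 bits/symbol


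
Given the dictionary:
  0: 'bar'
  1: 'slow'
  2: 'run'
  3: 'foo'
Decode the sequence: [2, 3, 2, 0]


Look up each index in the dictionary:
  2 -> 'run'
  3 -> 'foo'
  2 -> 'run'
  0 -> 'bar'

Decoded: "run foo run bar"


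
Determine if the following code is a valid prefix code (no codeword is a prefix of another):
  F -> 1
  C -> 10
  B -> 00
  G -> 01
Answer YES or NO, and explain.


Checking each pair (does one codeword prefix another?):
  F='1' vs C='10': prefix -- VIOLATION

NO -- this is NOT a valid prefix code. F (1) is a prefix of C (10).


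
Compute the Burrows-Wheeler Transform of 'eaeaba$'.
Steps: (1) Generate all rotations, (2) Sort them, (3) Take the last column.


Rotations (sorted):
  0: $eaeaba -> last char: a
  1: a$eaeab -> last char: b
  2: aba$eae -> last char: e
  3: aeaba$e -> last char: e
  4: ba$eaea -> last char: a
  5: eaba$ea -> last char: a
  6: eaeaba$ -> last char: $


BWT = abeeaa$


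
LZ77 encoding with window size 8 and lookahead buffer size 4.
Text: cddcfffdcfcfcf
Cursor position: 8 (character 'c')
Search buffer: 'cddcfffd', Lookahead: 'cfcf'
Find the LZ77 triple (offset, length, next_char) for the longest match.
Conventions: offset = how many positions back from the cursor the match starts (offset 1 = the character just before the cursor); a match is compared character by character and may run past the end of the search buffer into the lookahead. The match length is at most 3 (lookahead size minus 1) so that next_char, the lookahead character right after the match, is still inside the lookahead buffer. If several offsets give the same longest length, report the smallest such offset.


Try each offset into the search buffer:
  offset=1 (pos 7, char 'd'): match length 0
  offset=2 (pos 6, char 'f'): match length 0
  offset=3 (pos 5, char 'f'): match length 0
  offset=4 (pos 4, char 'f'): match length 0
  offset=5 (pos 3, char 'c'): match length 2
  offset=6 (pos 2, char 'd'): match length 0
  offset=7 (pos 1, char 'd'): match length 0
  offset=8 (pos 0, char 'c'): match length 1
Longest match has length 2 at offset 5.
next_char = character at position 8 + 2 = 10 -> 'c'

Best match: offset=5, length=2 (matching 'cf' starting at position 3)
LZ77 triple: (5, 2, 'c')
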